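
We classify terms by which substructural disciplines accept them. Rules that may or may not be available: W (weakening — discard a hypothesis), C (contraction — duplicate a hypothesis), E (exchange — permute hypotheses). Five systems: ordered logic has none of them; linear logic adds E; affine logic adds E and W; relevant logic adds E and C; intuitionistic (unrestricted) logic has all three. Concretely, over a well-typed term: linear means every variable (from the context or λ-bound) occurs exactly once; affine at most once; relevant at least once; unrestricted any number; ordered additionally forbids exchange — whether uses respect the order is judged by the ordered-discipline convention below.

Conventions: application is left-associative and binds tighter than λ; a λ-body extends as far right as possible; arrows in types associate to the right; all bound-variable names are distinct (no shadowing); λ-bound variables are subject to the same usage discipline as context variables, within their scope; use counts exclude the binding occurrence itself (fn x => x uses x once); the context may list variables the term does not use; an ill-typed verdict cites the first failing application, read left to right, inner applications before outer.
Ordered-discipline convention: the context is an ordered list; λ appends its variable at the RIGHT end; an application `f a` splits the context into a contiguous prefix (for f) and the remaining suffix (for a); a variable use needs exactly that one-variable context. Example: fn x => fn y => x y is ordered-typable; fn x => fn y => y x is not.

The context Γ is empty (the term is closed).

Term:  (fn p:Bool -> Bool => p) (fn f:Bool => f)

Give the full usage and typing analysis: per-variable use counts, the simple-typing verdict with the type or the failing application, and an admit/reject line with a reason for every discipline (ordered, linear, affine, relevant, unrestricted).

variable uses: p (λ-bound): 1×, f (λ-bound): 1×
uses in reading order: p, f
typing: well-typed — term : Bool -> Bool
ordered ✓ (p, f once each; derivable with no W/C/E)
linear ✓ (p, f: one use apiece)
affine ✓ (at most one use each (p, f))
relevant ✓ (every one of p, f appears)
unrestricted ✓ (type-checks (Bool -> Bool) and nothing is barred)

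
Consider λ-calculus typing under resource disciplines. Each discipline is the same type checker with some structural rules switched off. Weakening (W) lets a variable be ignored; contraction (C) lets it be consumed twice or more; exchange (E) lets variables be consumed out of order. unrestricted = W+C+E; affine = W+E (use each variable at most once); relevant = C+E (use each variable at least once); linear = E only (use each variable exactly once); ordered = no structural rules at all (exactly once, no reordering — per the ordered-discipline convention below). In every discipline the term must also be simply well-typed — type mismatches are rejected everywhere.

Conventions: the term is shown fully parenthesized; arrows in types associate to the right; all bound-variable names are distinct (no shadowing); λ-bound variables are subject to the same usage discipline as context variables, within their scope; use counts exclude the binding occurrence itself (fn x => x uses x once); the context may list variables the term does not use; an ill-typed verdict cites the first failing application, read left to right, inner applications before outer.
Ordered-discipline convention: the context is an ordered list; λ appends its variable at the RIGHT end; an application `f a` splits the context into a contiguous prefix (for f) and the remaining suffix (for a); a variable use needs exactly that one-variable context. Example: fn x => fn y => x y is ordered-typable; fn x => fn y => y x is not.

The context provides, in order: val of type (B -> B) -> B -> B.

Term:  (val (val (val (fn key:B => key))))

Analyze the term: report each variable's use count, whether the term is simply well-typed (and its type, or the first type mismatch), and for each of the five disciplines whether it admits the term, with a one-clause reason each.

variable uses: val ×3; key [bound] ×1
order of uses: val, val, val, key
typing: well-typed — term : B -> B
ordered ✗ (val ×3 used more than once (contraction))
linear ✗ (val ×3 used more than once (contraction))
affine ✗ (val ×3 used more than once (contraction))
relevant ✓ (at least one use each (val, key))
unrestricted ✓ (typability at B -> B is all that's needed)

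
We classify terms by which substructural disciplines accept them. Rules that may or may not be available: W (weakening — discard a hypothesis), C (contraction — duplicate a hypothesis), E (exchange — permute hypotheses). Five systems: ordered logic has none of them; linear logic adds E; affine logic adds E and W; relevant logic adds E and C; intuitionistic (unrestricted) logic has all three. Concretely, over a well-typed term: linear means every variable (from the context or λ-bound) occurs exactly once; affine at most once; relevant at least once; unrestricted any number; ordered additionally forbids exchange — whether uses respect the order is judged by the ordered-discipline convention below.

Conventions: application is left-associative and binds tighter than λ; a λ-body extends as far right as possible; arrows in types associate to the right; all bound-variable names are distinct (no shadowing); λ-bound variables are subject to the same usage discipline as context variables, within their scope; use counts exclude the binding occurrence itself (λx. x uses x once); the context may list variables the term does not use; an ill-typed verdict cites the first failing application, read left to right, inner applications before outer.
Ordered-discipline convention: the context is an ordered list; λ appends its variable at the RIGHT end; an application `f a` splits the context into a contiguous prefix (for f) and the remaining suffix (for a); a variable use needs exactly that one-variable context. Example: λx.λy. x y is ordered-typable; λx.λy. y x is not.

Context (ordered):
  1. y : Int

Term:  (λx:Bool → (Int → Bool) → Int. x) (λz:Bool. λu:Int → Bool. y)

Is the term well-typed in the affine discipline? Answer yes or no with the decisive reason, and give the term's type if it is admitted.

yes — none of y, x, z, u used more than once; term : Bool → (Int → Bool) → Int
use counts: y: 1×; x (λ-bound): 1×; z (λ-bound): 0×; u (λ-bound): 0×
use order (left to right): x, y
typing: ✓ — Bool → (Int → Bool) → Int
summary: ordered ✗ · linear ✗ · affine ✓ · relevant ✗ · unrestricted ✓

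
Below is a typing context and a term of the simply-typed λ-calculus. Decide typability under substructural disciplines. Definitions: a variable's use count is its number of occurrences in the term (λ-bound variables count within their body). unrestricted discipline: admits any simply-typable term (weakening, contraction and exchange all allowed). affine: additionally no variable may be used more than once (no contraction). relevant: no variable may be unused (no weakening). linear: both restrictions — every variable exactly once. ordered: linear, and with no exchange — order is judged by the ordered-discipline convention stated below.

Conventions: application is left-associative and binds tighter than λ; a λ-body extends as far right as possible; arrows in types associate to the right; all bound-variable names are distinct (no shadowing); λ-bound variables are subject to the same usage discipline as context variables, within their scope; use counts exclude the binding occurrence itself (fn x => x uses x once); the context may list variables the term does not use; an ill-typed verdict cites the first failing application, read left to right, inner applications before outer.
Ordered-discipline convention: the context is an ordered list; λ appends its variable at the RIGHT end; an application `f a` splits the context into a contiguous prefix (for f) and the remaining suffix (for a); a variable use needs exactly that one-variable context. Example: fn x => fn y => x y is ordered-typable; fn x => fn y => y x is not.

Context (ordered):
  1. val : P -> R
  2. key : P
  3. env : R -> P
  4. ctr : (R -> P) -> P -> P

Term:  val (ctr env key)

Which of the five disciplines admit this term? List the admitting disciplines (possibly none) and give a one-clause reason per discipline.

admitted in: linear, affine, relevant, unrestricted
use counts: val: 1; key: 1; env: 1; ctr: 1
use order (left to right): val, ctr, env, key
typing: well-typed — term : R
ordered ✗ (no ordered split (uses run val, ctr, env, key))
linear ✓ (val, key, env, ctr: one use apiece)
affine ✓ (no duplicate uses among val, key, env, ctr)
relevant ✓ (val, key, env, ctr: all used, weakening unneeded)
unrestricted ✓ (simply typable at R; W, C, E all held)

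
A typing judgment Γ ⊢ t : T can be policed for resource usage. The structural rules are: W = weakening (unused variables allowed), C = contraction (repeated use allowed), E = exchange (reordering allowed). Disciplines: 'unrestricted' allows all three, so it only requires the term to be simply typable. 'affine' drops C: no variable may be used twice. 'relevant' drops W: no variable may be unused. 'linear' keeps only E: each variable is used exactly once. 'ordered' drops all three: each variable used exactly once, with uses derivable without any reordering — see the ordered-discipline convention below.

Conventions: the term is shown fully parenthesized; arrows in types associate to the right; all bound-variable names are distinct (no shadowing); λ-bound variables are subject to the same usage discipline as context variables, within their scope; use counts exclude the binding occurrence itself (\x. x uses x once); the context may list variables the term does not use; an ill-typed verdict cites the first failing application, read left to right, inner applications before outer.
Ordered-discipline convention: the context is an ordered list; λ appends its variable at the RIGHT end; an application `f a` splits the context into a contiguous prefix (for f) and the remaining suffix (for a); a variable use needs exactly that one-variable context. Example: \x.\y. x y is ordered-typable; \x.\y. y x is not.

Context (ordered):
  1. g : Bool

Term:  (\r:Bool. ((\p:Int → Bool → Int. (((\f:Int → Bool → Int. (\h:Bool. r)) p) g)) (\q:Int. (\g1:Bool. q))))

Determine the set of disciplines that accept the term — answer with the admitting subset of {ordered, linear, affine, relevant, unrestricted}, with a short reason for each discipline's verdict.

accepted by: affine, unrestricted
use counts: g=1; r (λ-bound)=1; p (λ-bound)=1; f (λ-bound)=0; h (λ-bound)=0; q (λ-bound)=1; g1 (λ-bound)=0
left-to-right use order: r, p, g, q
typing: well-typed — term : Bool → Bool
ordered ✗ (f, h, g1 left unused)
linear ✗ (f, h, g1 left unused)
affine ✓ (g, r, p, f, h, q, g1: no repeats, contraction unneeded)
relevant ✗ (f, h, g1 left unused)
unrestricted ✓ (type-checks (Bool → Bool) and nothing is barred)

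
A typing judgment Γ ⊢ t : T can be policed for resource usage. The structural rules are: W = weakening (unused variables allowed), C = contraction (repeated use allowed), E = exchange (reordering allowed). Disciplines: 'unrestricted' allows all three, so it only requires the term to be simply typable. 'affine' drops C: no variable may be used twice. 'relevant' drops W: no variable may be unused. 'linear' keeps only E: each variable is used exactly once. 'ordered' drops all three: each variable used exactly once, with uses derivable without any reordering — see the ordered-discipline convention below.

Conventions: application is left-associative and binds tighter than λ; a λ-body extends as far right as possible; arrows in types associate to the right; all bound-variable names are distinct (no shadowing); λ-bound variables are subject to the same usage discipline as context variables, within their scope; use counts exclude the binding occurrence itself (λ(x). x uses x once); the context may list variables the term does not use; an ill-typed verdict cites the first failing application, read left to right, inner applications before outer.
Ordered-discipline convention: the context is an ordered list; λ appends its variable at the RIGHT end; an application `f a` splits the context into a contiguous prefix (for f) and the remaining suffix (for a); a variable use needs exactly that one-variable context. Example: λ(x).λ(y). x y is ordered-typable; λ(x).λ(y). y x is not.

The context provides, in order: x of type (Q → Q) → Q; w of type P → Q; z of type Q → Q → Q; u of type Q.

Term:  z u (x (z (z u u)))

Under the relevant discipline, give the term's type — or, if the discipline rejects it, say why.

not well-typed under relevant — w left unused
variable uses: x: 1; w: 0; z: 3; u: 3
use order (left to right): z, u, x, z, z, u, u
typing: the term checks, with type Q
summary: ordered ✗, linear ✗, affine ✗, relevant ✗, unrestricted ✓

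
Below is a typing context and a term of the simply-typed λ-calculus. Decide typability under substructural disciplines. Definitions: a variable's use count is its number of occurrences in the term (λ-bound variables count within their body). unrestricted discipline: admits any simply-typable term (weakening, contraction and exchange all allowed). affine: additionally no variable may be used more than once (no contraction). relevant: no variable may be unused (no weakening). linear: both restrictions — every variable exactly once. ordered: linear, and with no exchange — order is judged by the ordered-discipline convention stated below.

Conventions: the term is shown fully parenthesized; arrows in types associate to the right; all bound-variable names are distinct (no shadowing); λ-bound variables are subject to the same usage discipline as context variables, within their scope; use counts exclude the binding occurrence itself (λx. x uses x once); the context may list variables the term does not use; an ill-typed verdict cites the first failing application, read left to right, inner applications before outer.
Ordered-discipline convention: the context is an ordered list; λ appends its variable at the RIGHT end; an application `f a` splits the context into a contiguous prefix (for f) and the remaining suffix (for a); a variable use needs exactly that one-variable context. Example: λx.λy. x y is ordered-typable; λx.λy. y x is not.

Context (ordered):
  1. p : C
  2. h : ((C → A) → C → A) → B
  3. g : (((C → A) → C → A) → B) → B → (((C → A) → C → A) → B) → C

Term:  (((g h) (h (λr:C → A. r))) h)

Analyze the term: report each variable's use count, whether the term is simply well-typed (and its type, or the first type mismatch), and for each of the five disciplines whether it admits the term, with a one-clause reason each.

use counts: p ×0; h ×3; g ×1; r [bound] ×1
use order (left to right): g, h, h, r, h
typing: ✓ — C
ordered: ✗ — repeated use of h ×3; p left unused
linear: ✗ — repeated use of h ×3; p left unused
affine: ✗ — repeated use of h ×3
relevant: ✗ — p left unused
unrestricted: ✓ — simply typable at C; W, C, E all held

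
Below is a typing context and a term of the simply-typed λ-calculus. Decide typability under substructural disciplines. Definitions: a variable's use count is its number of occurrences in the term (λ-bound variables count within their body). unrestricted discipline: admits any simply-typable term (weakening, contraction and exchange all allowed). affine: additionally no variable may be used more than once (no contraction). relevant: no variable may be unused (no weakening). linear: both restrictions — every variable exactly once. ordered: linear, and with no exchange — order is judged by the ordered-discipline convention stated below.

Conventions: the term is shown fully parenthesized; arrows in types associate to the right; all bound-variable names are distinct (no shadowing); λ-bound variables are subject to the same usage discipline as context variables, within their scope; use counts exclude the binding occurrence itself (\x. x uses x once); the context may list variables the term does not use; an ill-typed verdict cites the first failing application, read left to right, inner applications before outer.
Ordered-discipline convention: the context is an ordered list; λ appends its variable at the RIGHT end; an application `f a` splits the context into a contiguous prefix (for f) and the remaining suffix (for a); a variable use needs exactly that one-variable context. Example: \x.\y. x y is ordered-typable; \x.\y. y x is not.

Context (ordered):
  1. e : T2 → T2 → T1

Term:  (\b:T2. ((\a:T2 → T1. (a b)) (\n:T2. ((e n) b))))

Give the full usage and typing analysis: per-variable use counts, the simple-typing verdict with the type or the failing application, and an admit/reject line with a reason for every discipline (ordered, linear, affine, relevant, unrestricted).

variable uses: e: 1×, b [bound]: 2×, a [bound]: 1×, n [bound]: 1×
uses in reading order: a, b, e, n, b
typing: well-typed — term : T2 → T1
ordered ✗ (uses contraction: b ×2)
linear ✗ (uses contraction: b ×2)
affine ✗ (uses contraction: b ×2)
relevant ✓ (every one of e, b, a, n appears)
unrestricted ✓ (typability at T2 → T1 is all that's needed)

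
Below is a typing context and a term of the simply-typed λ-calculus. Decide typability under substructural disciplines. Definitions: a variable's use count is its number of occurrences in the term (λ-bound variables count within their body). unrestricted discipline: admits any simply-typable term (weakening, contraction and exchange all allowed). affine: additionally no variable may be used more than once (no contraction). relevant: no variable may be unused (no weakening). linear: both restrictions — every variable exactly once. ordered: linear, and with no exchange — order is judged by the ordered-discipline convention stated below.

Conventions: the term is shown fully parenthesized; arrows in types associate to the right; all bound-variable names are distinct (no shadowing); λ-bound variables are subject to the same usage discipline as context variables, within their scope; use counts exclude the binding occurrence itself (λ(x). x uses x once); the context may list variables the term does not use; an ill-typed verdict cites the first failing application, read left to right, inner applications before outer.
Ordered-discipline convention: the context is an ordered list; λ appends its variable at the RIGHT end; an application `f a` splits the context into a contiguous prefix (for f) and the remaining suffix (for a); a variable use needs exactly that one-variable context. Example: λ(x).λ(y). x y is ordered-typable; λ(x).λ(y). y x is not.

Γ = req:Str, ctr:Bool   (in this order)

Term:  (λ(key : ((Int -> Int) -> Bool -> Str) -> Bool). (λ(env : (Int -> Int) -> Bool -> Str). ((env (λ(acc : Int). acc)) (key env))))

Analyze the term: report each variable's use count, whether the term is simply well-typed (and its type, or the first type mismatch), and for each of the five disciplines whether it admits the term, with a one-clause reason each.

counts: req: 0, ctr: 0, key (λ-bound): 1, env (λ-bound): 2, acc (λ-bound): 1
use order (left to right): env, acc, key, env
typing: ✓ — (((Int -> Int) -> Bool -> Str) -> Bool) -> ((Int -> Int) -> Bool -> Str) -> Str
ordered: ✗, env ×2 used more than once (contraction); req, ctr never used (weakening)
linear: ✗, env ×2 used more than once (contraction); req, ctr never used (weakening)
affine: ✗, env ×2 used more than once (contraction)
relevant: ✗, req, ctr never used (weakening)
unrestricted: ✓, type-checks ((((Int -> Int) -> Bool -> Str) -> Bool) -> ((Int -> Int) -> Bool -> Str) -> Str) and nothing is barred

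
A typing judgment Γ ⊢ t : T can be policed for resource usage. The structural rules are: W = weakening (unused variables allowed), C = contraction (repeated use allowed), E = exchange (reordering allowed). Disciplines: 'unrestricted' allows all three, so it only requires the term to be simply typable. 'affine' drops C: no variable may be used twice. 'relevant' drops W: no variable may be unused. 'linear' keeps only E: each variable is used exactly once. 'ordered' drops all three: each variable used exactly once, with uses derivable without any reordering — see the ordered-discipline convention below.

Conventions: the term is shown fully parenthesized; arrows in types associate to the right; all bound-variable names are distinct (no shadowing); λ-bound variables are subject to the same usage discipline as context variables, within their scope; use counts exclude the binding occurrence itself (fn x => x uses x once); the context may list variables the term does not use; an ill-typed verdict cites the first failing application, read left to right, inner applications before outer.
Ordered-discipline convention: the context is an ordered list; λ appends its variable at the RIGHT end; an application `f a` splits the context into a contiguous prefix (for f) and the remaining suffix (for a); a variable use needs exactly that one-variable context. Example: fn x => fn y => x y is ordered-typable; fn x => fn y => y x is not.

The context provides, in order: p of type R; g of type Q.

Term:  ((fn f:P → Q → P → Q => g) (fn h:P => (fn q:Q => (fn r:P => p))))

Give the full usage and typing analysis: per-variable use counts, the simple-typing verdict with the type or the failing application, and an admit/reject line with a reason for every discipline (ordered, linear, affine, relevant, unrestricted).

counts: p: 1; g: 1; f (bound): 0; h (bound): 0; q (bound): 0; r (bound): 0
uses in reading order: g, p
typing: ill-typed: an application expects P → Q → P → Q but receives P → Q → P → R
ordered: ✗, a type mismatch blocks all five
linear: ✗, the type mismatch rejects it
affine: ✗, not simply typable
relevant: ✗, fails simple typing
unrestricted: ✗, a type mismatch blocks all five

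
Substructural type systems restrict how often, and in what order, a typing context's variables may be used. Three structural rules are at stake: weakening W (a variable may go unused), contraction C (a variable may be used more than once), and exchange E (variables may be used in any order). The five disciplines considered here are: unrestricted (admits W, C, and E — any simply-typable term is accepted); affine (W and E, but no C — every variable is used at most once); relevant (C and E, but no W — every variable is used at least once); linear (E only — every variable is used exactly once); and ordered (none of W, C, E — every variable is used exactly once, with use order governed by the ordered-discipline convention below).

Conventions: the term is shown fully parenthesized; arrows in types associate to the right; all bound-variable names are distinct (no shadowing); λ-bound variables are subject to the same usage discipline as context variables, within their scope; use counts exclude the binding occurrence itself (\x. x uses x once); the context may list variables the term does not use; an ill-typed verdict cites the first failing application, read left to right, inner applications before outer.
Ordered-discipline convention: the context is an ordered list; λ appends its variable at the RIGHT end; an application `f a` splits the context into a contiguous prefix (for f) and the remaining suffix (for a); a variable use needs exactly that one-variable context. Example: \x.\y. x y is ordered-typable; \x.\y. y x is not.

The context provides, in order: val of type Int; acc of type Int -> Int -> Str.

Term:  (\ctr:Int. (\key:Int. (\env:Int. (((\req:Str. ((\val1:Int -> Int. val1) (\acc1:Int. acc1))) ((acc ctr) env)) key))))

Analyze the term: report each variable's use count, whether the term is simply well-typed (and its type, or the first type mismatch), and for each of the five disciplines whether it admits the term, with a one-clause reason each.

counts: val: 0×; acc: 1×; ctr (bound): 1×; key (bound): 1×; env (bound): 1×; req (bound): 0×; val1 (bound): 1×; acc1 (bound): 1×
use order (left to right): val1, acc1, acc, ctr, env, key
typing: ✓ — Int -> Int -> Int -> Int
ordered: ✗ — val, req left unused
linear: ✗ — val, req left unused
affine: ✓ — at most one use each (val, acc, ctr, key, env, req, val1, acc1)
relevant: ✗ — val, req left unused
unrestricted: ✓ — typability at Int -> Int -> Int -> Int is all that's needed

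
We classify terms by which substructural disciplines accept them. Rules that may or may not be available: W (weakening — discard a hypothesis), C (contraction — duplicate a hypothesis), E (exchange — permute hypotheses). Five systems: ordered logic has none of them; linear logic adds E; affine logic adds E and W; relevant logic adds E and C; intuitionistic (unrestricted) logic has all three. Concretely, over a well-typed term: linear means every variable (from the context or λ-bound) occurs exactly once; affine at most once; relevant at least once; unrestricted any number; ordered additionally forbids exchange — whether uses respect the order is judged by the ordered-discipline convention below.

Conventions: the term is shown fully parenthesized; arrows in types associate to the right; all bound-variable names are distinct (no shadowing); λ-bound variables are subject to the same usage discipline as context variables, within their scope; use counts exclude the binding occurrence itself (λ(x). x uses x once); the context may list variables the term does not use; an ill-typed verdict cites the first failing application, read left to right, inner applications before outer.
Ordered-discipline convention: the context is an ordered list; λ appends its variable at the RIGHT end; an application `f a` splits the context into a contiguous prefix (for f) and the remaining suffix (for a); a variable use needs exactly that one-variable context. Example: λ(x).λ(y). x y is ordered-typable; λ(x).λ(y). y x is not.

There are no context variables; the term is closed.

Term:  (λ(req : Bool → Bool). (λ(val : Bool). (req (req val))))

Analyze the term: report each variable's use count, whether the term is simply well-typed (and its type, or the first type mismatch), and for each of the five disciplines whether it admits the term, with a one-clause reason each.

use counts: req (λ-bound)=2; val (λ-bound)=1
left-to-right use order: req, req, val
typing: well-typed — term : (Bool → Bool) → Bool → Bool
ordered: ✗, needs contraction — req ×2
linear: ✗, needs contraction — req ×2
affine: ✗, needs contraction — req ×2
relevant: ✓, every one of req, val appears
unrestricted: ✓, type-checks ((Bool → Bool) → Bool → Bool) and nothing is barred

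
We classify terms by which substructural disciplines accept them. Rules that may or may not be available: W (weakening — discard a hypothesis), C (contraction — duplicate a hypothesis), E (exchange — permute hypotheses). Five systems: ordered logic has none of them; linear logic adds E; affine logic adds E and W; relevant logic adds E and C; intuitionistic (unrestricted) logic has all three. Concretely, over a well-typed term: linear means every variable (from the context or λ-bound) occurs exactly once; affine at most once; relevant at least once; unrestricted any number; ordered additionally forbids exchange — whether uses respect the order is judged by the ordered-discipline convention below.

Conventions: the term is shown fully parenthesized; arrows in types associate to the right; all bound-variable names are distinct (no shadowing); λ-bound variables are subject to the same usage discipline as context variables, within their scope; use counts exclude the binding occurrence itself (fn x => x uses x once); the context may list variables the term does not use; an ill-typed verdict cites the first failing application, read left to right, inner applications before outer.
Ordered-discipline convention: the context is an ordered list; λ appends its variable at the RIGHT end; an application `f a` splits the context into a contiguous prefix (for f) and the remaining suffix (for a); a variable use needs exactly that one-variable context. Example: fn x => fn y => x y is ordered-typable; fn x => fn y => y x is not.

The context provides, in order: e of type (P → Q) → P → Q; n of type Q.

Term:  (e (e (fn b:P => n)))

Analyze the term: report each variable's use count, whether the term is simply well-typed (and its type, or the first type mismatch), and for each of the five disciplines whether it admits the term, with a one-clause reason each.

use counts: e=2; n=1; b (λ-bound)=0
order of uses: e, e, n
typing: ✓ — P → Q
ordered ✗ (repeated use of e ×2; b left unused)
linear ✗ (repeated use of e ×2; b left unused)
affine ✗ (repeated use of e ×2)
relevant ✗ (b left unused)
unrestricted ✓ (well-typed at P → Q; no restrictions here)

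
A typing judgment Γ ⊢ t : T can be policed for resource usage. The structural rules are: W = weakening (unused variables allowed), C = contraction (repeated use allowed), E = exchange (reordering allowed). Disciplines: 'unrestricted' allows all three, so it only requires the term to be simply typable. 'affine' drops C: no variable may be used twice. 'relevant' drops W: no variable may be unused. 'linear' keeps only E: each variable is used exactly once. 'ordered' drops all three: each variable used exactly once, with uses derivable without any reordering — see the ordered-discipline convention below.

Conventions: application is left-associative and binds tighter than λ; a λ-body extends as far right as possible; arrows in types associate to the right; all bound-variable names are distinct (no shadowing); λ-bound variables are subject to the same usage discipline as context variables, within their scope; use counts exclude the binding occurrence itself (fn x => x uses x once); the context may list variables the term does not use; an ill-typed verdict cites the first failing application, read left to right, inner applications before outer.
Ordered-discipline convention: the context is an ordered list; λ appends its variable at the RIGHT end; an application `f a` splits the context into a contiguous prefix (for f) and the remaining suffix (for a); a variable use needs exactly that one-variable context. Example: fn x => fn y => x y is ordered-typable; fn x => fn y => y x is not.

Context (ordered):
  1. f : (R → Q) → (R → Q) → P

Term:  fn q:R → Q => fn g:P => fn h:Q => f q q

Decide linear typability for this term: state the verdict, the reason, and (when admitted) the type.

no — q ×2 used more than once (contraction); g, h left unused
use counts: f ×1; q [bound] ×2; g [bound] ×0; h [bound] ×0
use order (left to right): f, q, q
typing: the term checks, with type (R → Q) → P → Q → P
across the five disciplines: ordered ✗; linear ✗; affine ✗; relevant ✗; unrestricted ✓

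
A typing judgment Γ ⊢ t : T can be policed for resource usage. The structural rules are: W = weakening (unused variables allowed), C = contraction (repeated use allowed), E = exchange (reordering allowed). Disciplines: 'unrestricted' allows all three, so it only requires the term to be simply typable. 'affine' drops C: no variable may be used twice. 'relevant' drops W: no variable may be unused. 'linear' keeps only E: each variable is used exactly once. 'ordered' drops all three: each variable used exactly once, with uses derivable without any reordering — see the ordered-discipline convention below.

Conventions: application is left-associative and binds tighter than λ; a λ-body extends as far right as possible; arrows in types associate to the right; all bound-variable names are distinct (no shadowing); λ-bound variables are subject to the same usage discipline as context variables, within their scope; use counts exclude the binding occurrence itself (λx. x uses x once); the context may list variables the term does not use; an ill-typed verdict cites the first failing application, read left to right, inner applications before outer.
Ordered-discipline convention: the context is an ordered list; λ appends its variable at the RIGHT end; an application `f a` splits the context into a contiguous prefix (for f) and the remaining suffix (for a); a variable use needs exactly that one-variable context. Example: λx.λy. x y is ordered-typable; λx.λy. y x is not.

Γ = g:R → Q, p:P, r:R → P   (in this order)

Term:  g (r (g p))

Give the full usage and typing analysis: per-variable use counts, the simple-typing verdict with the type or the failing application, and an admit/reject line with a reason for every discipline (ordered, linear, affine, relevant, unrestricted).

usage: g: 2, p: 1, r: 1
use order (left to right): g, r, g, p
typing: ill-typed: an application expects R but receives P
ordered: ✗, not simply typable
linear: ✗, fails simple typing
affine: ✗, a type mismatch blocks all five
relevant: ✗, the type mismatch rejects it
unrestricted: ✗, not simply typable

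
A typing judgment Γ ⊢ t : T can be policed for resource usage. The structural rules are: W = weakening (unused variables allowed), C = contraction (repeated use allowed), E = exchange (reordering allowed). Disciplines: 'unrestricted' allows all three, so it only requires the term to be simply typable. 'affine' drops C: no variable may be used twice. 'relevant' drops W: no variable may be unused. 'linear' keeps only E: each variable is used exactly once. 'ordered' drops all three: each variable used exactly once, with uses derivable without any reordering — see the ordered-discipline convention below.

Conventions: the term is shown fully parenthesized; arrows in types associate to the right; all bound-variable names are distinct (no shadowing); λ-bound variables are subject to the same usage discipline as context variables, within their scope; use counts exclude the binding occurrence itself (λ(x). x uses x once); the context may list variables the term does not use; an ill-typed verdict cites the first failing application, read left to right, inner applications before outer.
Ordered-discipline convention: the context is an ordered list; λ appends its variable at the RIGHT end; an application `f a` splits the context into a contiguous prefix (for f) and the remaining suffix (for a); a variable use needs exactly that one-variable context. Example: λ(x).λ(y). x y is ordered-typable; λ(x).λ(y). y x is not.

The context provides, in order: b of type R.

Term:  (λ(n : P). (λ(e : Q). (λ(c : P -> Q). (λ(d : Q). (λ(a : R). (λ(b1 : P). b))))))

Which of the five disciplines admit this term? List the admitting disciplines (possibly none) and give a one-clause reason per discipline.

admitted in: affine, unrestricted
variable uses: b=1, n [bound]=0, e [bound]=0, c [bound]=0, d [bound]=0, a [bound]=0, b1 [bound]=0
left-to-right use order: b
typing: the term checks, with type P -> Q -> (P -> Q) -> Q -> R -> P -> R
ordered: ✗ — unused: n, e, c, d, a, b1 — weakening required
linear: ✗ — unused: n, e, c, d, a, b1 — weakening required
affine: ✓ — at most one use each (b, n, e, c, d, a, b1)
relevant: ✗ — unused: n, e, c, d, a, b1 — weakening required
unrestricted: ✓ — well-typed at P -> Q -> (P -> Q) -> Q -> R -> P -> R; no restrictions here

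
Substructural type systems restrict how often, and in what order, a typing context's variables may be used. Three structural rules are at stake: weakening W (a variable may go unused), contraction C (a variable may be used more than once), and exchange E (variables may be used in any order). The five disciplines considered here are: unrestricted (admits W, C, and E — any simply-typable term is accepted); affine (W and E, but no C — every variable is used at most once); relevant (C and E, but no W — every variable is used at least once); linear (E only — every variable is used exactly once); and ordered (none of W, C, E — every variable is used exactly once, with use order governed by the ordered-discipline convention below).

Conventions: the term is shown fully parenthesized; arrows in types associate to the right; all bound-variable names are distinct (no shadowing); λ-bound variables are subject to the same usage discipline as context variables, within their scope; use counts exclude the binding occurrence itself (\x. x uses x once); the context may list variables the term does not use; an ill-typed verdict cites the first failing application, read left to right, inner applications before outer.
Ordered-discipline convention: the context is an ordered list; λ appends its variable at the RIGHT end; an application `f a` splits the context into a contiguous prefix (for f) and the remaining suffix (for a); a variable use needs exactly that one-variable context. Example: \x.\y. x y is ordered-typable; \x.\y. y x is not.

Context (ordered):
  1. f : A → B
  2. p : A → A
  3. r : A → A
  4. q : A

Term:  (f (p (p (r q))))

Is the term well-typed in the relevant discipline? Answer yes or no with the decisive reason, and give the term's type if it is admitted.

yes — f, p, r, q: all used, weakening unneeded; term : B
counts: f: 1×, p: 2×, r: 1×, q: 1×
left-to-right use order: f, p, p, r, q
typing: ✓ — B
all disciplines: ordered ✗ | linear ✗ | affine ✗ | relevant ✓ | unrestricted ✓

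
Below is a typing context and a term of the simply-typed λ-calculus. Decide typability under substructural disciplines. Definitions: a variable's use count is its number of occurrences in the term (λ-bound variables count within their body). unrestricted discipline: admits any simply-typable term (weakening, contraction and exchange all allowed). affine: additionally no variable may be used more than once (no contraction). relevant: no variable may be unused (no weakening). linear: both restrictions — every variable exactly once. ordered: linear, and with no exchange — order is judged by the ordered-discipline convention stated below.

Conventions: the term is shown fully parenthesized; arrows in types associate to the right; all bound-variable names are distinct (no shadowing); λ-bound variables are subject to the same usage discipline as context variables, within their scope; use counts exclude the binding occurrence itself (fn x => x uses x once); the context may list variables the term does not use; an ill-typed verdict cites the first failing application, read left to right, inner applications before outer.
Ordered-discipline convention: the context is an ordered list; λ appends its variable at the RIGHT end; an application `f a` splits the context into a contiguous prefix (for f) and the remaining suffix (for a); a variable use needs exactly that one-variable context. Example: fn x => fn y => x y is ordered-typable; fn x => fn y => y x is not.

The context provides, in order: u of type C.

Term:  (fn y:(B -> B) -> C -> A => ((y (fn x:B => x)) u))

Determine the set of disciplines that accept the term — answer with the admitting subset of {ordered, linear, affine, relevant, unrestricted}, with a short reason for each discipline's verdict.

admitted in: linear, affine, relevant, unrestricted
use counts: u=1, y (bound)=1, x (bound)=1
order of uses: y, x, u
typing: the term checks, with type ((B -> B) -> C -> A) -> A
ordered ✗ (no ordered split (uses run y, x, u))
linear ✓ (u, y, x: one use apiece)
affine ✓ (u, y, x: no repeats, contraction unneeded)
relevant ✓ (none of u, y, x goes unused)
unrestricted ✓ (well-typed at ((B -> B) -> C -> A) -> A; no restrictions here)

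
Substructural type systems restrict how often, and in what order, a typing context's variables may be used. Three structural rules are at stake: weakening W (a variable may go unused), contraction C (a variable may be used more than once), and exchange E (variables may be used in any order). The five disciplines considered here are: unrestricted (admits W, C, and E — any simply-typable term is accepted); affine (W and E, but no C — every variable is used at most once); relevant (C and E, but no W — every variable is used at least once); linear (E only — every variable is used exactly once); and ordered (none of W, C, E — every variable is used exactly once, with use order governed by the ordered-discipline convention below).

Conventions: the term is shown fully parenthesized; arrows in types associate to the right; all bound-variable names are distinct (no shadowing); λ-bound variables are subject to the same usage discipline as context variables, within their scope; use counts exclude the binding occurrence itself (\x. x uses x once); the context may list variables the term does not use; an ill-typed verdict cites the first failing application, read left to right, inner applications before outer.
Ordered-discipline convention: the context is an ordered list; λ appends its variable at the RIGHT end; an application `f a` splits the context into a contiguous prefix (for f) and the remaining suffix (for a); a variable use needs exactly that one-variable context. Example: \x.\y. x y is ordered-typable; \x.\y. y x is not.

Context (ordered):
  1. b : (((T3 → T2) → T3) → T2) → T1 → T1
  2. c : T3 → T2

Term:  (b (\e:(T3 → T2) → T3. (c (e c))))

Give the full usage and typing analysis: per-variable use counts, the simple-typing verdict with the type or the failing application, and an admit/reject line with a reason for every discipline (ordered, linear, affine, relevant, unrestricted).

variable uses: b: 1, c: 2, e (λ-bound): 1
left-to-right use order: b, c, e, c
typing: well-typed at T1 → T1
ordered: ✗ — needs contraction — c ×2
linear: ✗ — needs contraction — c ×2
affine: ✗ — needs contraction — c ×2
relevant: ✓ — every one of b, c, e appears
unrestricted: ✓ — typability at T1 → T1 is all that's needed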